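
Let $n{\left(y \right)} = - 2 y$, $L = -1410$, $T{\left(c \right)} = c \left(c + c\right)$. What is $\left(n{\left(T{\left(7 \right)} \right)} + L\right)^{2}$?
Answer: $2579236$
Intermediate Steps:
$T{\left(c \right)} = 2 c^{2}$ ($T{\left(c \right)} = c 2 c = 2 c^{2}$)
$\left(n{\left(T{\left(7 \right)} \right)} + L\right)^{2} = \left(- 2 \cdot 2 \cdot 7^{2} - 1410\right)^{2} = \left(- 2 \cdot 2 \cdot 49 - 1410\right)^{2} = \left(\left(-2\right) 98 - 1410\right)^{2} = \left(-196 - 1410\right)^{2} = \left(-1606\right)^{2} = 2579236$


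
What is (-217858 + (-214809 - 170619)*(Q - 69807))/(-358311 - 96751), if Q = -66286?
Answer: -26226917473/227531 ≈ -1.1527e+5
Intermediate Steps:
(-217858 + (-214809 - 170619)*(Q - 69807))/(-358311 - 96751) = (-217858 + (-214809 - 170619)*(-66286 - 69807))/(-358311 - 96751) = (-217858 - 385428*(-136093))/(-455062) = (-217858 + 52454052804)*(-1/455062) = 52453834946*(-1/455062) = -26226917473/227531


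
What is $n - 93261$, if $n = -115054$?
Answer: $-208315$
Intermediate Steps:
$n - 93261 = -115054 - 93261 = -208315$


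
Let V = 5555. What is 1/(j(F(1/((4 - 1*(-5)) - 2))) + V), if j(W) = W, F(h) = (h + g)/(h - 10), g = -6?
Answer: 69/383336 ≈ 0.00018000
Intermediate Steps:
F(h) = (-6 + h)/(-10 + h) (F(h) = (h - 6)/(h - 10) = (-6 + h)/(-10 + h))
1/(j(F(1/((4 - 1*(-5)) - 2))) + V) = 1/((-6 + 1/((4 - 1*(-5)) - 2))/(-10 + 1/((4 - 1*(-5)) - 2)) + 5555) = 1/((-6 + 1/((4 + 5) - 2))/(-10 + 1/((4 + 5) - 2)) + 5555) = 1/((-6 + 1/(9 - 2))/(-10 + 1/(9 - 2)) + 5555) = 1/((-6 + 1/7)/(-10 + 1/7) + 5555) = 1/(-41/7/(-69/7) + 5555) = 1/(-7/69*(-41/7) + 5555) = 1/(41/69 + 5555) = 1/(383336/69) = 69/383336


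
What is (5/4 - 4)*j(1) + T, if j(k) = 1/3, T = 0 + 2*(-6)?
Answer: -155/12 ≈ -12.917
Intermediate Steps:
T = -12 (T = 0 - 12 = -12)
j(k) = ⅓
(5/4 - 4)*j(1) + T = (5/4 - 4)*(⅓) - 12 = -11/4*⅓ - 12 = -11/12 - 12 = -155/12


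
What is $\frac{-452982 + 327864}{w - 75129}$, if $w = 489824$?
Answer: $- \frac{125118}{414695} \approx -0.30171$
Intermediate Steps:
$\frac{-452982 + 327864}{w - 75129} = \frac{-452982 + 327864}{489824 - 75129} = - \frac{125118}{414695}$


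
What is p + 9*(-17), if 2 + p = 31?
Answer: -124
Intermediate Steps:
p = 29 (p = -2 + 31 = 29)
p + 9*(-17) = 29 + 9*(-17) = 29 - 153 = -124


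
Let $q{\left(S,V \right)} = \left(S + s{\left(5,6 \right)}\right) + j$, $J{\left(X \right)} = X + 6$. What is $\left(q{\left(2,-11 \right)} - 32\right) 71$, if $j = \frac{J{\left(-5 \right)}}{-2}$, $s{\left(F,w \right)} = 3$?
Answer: $- \frac{3905}{2} \approx -1952.5$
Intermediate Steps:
$J{\left(X \right)} = 6 + X$
$j = - \frac{1}{2}$ ($j = \frac{6 - 5}{-2} = 1 \left(- \frac{1}{2}\right) = - \frac{1}{2} \approx -0.5$)
$q{\left(S,V \right)} = \frac{5}{2} + S$ ($q{\left(S,V \right)} = \left(S + 3\right) - \frac{1}{2} = \left(3 + S\right) - \frac{1}{2} = \frac{5}{2} + S$)
$\left(q{\left(2,-11 \right)} - 32\right) 71 = \left(\left(\frac{5}{2} + 2\right) - 32\right) 71 = \left(\frac{9}{2} - 32\right) 71 = \left(- \frac{55}{2}\right) 71 = - \frac{3905}{2}$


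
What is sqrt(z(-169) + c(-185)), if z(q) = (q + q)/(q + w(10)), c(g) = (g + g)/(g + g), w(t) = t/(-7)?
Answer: sqrt(4245887)/1193 ≈ 1.7272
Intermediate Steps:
w(t) = -t/7 (w(t) = t*(-1/7) = -t/7)
c(g) = 1 (c(g) = (2*g)/((2*g)) = (2*g)*(1/(2*g)) = 1)
z(q) = 2*q/(-10/7 + q) (z(q) = (q + q)/(q - 1/7*10) = (2*q)/(q - 10/7) = (2*q)/(-10/7 + q) = 2*q/(-10/7 + q))
sqrt(z(-169) + c(-185)) = sqrt(14*(-169)/(-10 + 7*(-169)) + 1) = sqrt(14*(-169)/(-10 - 1183) + 1) = sqrt(14*(-169)/(-1193) + 1) = sqrt(14*(-169)*(-1/1193) + 1) = sqrt(2366/1193 + 1) = sqrt(3559/1193) = sqrt(4245887)/1193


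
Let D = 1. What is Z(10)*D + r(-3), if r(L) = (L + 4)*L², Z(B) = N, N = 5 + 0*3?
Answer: 14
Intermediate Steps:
N = 5 (N = 5 + 0 = 5)
Z(B) = 5
r(L) = L²*(4 + L) (r(L) = (4 + L)*L² = L²*(4 + L))
Z(10)*D + r(-3) = 5*1 + (-3)²*(4 - 3) = 5 + 9*1 = 5 + 9 = 14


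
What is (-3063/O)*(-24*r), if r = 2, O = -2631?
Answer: -49008/877 ≈ -55.881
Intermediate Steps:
(-3063/O)*(-24*r) = (-3063/(-2631))*(-24*2) = -3063*(-1/2631)*(-48) = (1021/877)*(-48) = -49008/877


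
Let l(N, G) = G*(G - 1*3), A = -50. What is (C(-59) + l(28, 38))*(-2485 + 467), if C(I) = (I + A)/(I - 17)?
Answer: -102099701/38 ≈ -2.6868e+6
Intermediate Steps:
l(N, G) = G*(-3 + G) (l(N, G) = G*(G - 3) = G*(-3 + G))
C(I) = (-50 + I)/(-17 + I) (C(I) = (I - 50)/(I - 17) = (-50 + I)/(-17 + I))
(C(-59) + l(28, 38))*(-2485 + 467) = ((-50 - 59)/(-17 - 59) + 38*(-3 + 38))*(-2485 + 467) = (-109/(-76) + 38*35)*(-2018) = (-1/76*(-109) + 1330)*(-2018) = (109/76 + 1330)*(-2018) = (101189/76)*(-2018) = -102099701/38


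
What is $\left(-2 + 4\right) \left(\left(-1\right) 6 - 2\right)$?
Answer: $-16$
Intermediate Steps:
$\left(-2 + 4\right) \left(\left(-1\right) 6 - 2\right) = 2 \left(-6 - 2\right) = 2 \left(-8\right) = -16$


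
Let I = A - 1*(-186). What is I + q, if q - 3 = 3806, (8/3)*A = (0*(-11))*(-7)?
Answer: 3995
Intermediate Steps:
A = 0 (A = 3*((0*(-11))*(-7))/8 = 3*(0*(-7))/8 = (3/8)*0 = 0)
q = 3809 (q = 3 + 3806 = 3809)
I = 186 (I = 0 - 1*(-186) = 0 + 186 = 186)
I + q = 186 + 3809 = 3995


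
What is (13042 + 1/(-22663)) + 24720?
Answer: 855800205/22663 ≈ 37762.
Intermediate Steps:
(13042 + 1/(-22663)) + 24720 = (13042 - 1/22663) + 24720 = 295570845/22663 + 24720 = 855800205/22663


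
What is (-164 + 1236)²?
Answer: 1149184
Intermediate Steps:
(-164 + 1236)² = 1072² = 1149184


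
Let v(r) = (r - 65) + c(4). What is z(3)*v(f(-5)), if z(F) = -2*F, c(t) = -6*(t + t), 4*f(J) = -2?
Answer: 681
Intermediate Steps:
f(J) = -1/2 (f(J) = (1/4)*(-2) = -1/2)
c(t) = -12*t
v(r) = -113 + r (v(r) = (r - 65) - 12*4 = (-65 + r) - 48 = -113 + r)
z(3)*v(f(-5)) = (-2*3)*(-113 - 1/2) = -6*(-227/2) = 681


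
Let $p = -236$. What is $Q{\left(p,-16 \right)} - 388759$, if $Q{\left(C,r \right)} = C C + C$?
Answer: $-333299$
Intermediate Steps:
$Q{\left(C,r \right)} = C + C^{2}$ ($Q{\left(C,r \right)} = C^{2} + C = C + C^{2}$)
$Q{\left(p,-16 \right)} - 388759 = - 236 \left(1 - 236\right) - 388759 = \left(-236\right) \left(-235\right) - 388759 = 55460 - 388759 = -333299$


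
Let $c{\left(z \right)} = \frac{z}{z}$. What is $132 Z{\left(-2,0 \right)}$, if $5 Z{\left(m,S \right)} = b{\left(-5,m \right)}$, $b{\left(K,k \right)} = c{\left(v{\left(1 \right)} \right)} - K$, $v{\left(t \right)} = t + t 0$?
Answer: $\frac{792}{5} \approx 158.4$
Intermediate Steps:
$v{\left(t \right)} = t$ ($v{\left(t \right)} = t + 0 = t$)
$c{\left(z \right)} = 1$
$b{\left(K,k \right)} = 1 - K$
$Z{\left(m,S \right)} = \frac{6}{5}$ ($Z{\left(m,S \right)} = \frac{1 - -5}{5} = \frac{1 + 5}{5} = \frac{1}{5} \cdot 6 = \frac{6}{5}$)
$132 Z{\left(-2,0 \right)} = 132 \cdot \frac{6}{5} = \frac{792}{5}$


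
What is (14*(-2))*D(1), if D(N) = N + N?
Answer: -56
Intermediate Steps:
D(N) = 2*N
(14*(-2))*D(1) = (14*(-2))*(2*1) = -28*2 = -56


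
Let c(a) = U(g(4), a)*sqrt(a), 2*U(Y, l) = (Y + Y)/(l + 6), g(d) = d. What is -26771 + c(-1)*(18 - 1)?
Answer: -26771 + 68*I/5 ≈ -26771.0 + 13.6*I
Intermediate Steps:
U(Y, l) = Y/(6 + l) (U(Y, l) = ((Y + Y)/(l + 6))/2 = ((2*Y)/(6 + l))/2 = (2*Y/(6 + l))/2 = Y/(6 + l))
c(a) = 4*sqrt(a)/(6 + a) (c(a) = (4/(6 + a))*sqrt(a) = 4*sqrt(a)/(6 + a))
-26771 + c(-1)*(18 - 1) = -26771 + (4*sqrt(-1)/(6 - 1))*(18 - 1) = -26771 + (4*I/5)*17 = -26771 + 68*I/5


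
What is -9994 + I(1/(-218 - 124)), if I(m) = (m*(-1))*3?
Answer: -1139315/114 ≈ -9994.0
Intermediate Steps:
I(m) = -3*m (I(m) = -m*3 = -3*m)
-9994 + I(1/(-218 - 124)) = -9994 - 3/(-218 - 124) = -9994 - 3/(-342) = -9994 - 3*(-1/342) = -9994 + 1/114 = -1139315/114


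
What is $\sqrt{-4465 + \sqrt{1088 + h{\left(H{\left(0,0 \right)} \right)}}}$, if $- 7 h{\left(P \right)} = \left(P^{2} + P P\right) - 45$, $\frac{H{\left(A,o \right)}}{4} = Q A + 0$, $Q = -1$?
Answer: $\frac{\sqrt{-218785 + 7 \sqrt{53627}}}{7} \approx 66.573 i$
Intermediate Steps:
$H{\left(A,o \right)} = - 4 A$ ($H{\left(A,o \right)} = 4 \left(- A + 0\right) = 4 \left(- A\right) = - 4 A$)
$h{\left(P \right)} = \frac{45}{7} - \frac{2 P^{2}}{7}$ ($h{\left(P \right)} = - \frac{\left(P^{2} + P P\right) - 45}{7} = - \frac{\left(P^{2} + P^{2}\right) - 45}{7} = - \frac{2 P^{2} - 45}{7} = - \frac{-45 + 2 P^{2}}{7} = \frac{45}{7} - \frac{2 P^{2}}{7}$)
$\sqrt{-4465 + \sqrt{1088 + h{\left(H{\left(0,0 \right)} \right)}}} = \sqrt{-4465 + \sqrt{1088 + \left(\frac{45}{7} - \frac{2 \left(\left(-4\right) 0\right)^{2}}{7}\right)}} = \sqrt{-4465 + \sqrt{1088 + \left(\frac{45}{7} - \frac{2 \cdot 0^{2}}{7}\right)}} = \sqrt{-4465 + \sqrt{1088 + \left(\frac{45}{7} - 0\right)}} = \sqrt{-4465 + \sqrt{1088 + \left(\frac{45}{7} + 0\right)}} = \sqrt{-4465 + \sqrt{1088 + \frac{45}{7}}} = \sqrt{-4465 + \sqrt{\frac{7661}{7}}} = \sqrt{-4465 + \frac{\sqrt{53627}}{7}}$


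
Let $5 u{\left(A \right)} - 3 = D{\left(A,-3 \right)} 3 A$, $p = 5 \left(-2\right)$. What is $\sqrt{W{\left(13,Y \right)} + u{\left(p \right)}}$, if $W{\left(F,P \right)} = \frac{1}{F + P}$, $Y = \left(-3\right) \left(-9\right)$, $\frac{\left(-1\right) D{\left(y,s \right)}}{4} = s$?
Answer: $\frac{i \sqrt{1142}}{4} \approx 8.4484 i$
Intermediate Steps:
$D{\left(y,s \right)} = - 4 s$
$Y = 27$
$p = -10$
$u{\left(A \right)} = \frac{3}{5} + \frac{36 A}{5}$ ($u{\left(A \right)} = \frac{3}{5} + \frac{\left(-4\right) \left(-3\right) 3 A}{5} = \frac{3}{5} + \frac{12 \cdot 3 A}{5} = \frac{3}{5} + \frac{36 A}{5}$)
$\sqrt{W{\left(13,Y \right)} + u{\left(p \right)}} = \sqrt{\frac{1}{13 + 27} + \left(\frac{3}{5} + \frac{36}{5} \left(-10\right)\right)} = \sqrt{\frac{1}{40} + \left(\frac{3}{5} - 72\right)} = \sqrt{\frac{1}{40} - \frac{357}{5}} = \sqrt{- \frac{571}{8}} = \frac{i \sqrt{1142}}{4}$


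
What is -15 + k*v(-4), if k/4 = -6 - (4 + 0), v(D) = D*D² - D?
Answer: 2385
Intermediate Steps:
v(D) = D³ - D
k = -40 (k = 4*(-6 - (4 + 0)) = 4*(-6 - 1*4) = 4*(-6 - 4) = 4*(-10) = -40)
-15 + k*v(-4) = -15 - 40*((-4)³ - 1*(-4)) = -15 - 40*(-64 + 4) = -15 - 40*(-60) = -15 + 2400 = 2385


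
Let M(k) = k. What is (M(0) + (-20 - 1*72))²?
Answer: 8464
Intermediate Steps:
(M(0) + (-20 - 1*72))² = (0 + (-20 - 1*72))² = (0 + (-20 - 72))² = (0 - 92)² = (-92)² = 8464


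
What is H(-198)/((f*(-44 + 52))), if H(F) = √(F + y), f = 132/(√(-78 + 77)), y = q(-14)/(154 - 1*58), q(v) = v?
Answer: -√28533/12672 ≈ -0.013330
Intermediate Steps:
y = -7/48 (y = -14/(154 - 1*58) = -14/(154 - 58) = -14/96 = -14*1/96 = -7/48 ≈ -0.14583)
f = -132*I (f = 132/(√(-1)) = 132/I = 132*(-I) = -132*I ≈ -132.0*I)
H(F) = √(-7/48 + F) (H(F) = √(F - 7/48) = √(-7/48 + F))
H(-198)/((f*(-44 + 52))) = (√(-21 + 144*(-198))/12)/(((-132*I)*(-44 + 52))) = (√(-21 - 28512)/12)/((-132*I*8)) = (√(-28533)/12)/((-1056*I)) = ((I*√28533)/12)*(I/1056) = (I*√28533/12)*(I/1056) = -√28533/12672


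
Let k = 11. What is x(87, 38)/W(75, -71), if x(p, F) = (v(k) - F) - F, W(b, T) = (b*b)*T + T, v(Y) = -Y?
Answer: 3/13774 ≈ 0.00021780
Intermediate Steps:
W(b, T) = T + T*b² (W(b, T) = b²*T + T = T*b² + T = T + T*b²)
x(p, F) = -11 - 2*F (x(p, F) = (-1*11 - F) - F = (-11 - F) - F = -11 - 2*F)
x(87, 38)/W(75, -71) = (-11 - 2*38)/((-71*(1 + 75²))) = (-11 - 76)/((-71*(1 + 5625))) = -87/((-71*5626)) = -87/(-399446) = -87*(-1/399446) = 3/13774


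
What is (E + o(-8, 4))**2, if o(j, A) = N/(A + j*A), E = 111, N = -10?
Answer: 2430481/196 ≈ 12400.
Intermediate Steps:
o(j, A) = -10/(A + A*j) (o(j, A) = -10/(A + j*A) = -10/(A + A*j))
(E + o(-8, 4))**2 = (111 - 10/(4*(1 - 8)))**2 = (111 - 10*1/4/(-7))**2 = (111 - 10*1/4*(-1/7))**2 = (111 + 5/14)**2 = (1559/14)**2 = 2430481/196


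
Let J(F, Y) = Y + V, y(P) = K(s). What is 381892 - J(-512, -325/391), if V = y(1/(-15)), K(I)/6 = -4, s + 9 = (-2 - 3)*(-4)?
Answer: 149329481/391 ≈ 3.8192e+5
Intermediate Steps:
s = 11 (s = -9 + (-2 - 3)*(-4) = -9 - 5*(-4) = -9 + 20 = 11)
K(I) = -24 (K(I) = 6*(-4) = -24)
y(P) = -24
V = -24
J(F, Y) = -24 + Y (J(F, Y) = Y - 24 = -24 + Y)
381892 - J(-512, -325/391) = 381892 - (-24 - 325/391) = 381892 - 1*(-9709/391) = 381892 + 9709/391 = 149329481/391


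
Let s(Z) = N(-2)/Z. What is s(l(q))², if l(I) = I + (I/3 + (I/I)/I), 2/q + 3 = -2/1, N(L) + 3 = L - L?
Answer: 8100/8281 ≈ 0.97814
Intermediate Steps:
N(L) = -3 (N(L) = -3 + (L - L) = -3 + 0 = -3)
q = -⅖ (q = 2/(-3 - 2/1) = 2/(-3 - 2*1) = 2/(-3 - 2) = 2/(-5) = 2*(-⅕) = -⅖ ≈ -0.40000)
l(I) = 1/I + 4*I/3 (l(I) = I + (I*(⅓) + 1/I) = I + (I/3 + 1/I) = I + (1/I + I/3) = 1/I + 4*I/3)
s(Z) = -3/Z
s(l(q))² = (-3/(1/(-⅖) + (4/3)*(-⅖)))² = (-3/(-5/2 - 8/15))² = (-3/(-91/30))² = (-3*(-30/91))² = (90/91)² = 8100/8281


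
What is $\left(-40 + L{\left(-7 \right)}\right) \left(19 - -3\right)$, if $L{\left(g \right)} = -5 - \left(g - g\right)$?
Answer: $-990$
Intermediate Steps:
$L{\left(g \right)} = -5$ ($L{\left(g \right)} = -5 - 0 = -5 + 0 = -5$)
$\left(-40 + L{\left(-7 \right)}\right) \left(19 - -3\right) = \left(-40 - 5\right) \left(19 - -3\right) = - 45 \left(19 + 3\right) = \left(-45\right) 22 = -990$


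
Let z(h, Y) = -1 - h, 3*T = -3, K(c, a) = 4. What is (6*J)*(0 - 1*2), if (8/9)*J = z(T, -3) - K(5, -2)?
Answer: 54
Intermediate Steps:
T = -1 (T = (⅓)*(-3) = -1)
J = -9/2 (J = 9*((-1 - 1*(-1)) - 1*4)/8 = 9*((-1 + 1) - 4)/8 = 9*(0 - 4)/8 = (9/8)*(-4) = -9/2 ≈ -4.5000)
(6*J)*(0 - 1*2) = (6*(-9/2))*(0 - 1*2) = -27*(0 - 2) = -27*(-2) = 54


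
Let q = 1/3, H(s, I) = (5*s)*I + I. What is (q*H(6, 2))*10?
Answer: 620/3 ≈ 206.67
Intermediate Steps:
H(s, I) = I + 5*I*s (H(s, I) = 5*I*s + I = I + 5*I*s)
q = ⅓ ≈ 0.33333
(q*H(6, 2))*10 = ((2*(1 + 5*6))/3)*10 = ((2*(1 + 30))/3)*10 = ((2*31)/3)*10 = ((⅓)*62)*10 = (62/3)*10 = 620/3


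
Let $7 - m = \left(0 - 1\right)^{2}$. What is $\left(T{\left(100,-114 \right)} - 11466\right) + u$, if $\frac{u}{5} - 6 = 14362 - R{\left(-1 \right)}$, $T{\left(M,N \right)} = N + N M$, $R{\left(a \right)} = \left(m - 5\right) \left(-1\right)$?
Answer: $48865$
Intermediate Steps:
$m = 6$ ($m = 7 - \left(0 - 1\right)^{2} = 7 - \left(-1\right)^{2} = 7 - 1 = 6$)
$R{\left(a \right)} = -1$ ($R{\left(a \right)} = \left(6 - 5\right) \left(-1\right) = 1 \left(-1\right) = -1$)
$T{\left(M,N \right)} = N + M N$
$u = 71845$ ($u = 30 + 5 \left(14362 - -1\right) = 30 + 5 \left(14362 + 1\right) = 30 + 5 \cdot 14363 = 30 + 71815 = 71845$)
$\left(T{\left(100,-114 \right)} - 11466\right) + u = \left(- 114 \left(1 + 100\right) - 11466\right) + 71845 = \left(\left(-114\right) 101 - 11466\right) + 71845 = \left(-11514 - 11466\right) + 71845 = -22980 + 71845 = 48865$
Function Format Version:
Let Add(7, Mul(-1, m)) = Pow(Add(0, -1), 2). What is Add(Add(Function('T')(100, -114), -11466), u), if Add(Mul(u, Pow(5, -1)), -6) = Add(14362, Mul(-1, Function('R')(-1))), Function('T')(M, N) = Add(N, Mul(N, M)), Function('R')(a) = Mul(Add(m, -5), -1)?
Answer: 48865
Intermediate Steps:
m = 6 (m = Add(7, Mul(-1, Pow(Add(0, -1), 2))) = Add(7, Mul(-1, Pow(-1, 2))) = Add(7, Mul(-1, 1)) = Add(7, -1) = 6)
Function('R')(a) = -1 (Function('R')(a) = Mul(Add(6, -5), -1) = Mul(1, -1) = -1)
Function('T')(M, N) = Add(N, Mul(M, N))
u = 71845 (u = Add(30, Mul(5, Add(14362, Mul(-1, -1)))) = Add(30, Mul(5, Add(14362, 1))) = Add(30, Mul(5, 14363)) = Add(30, 71815) = 71845)
Add(Add(Function('T')(100, -114), -11466), u) = Add(Add(Mul(-114, Add(1, 100)), -11466), 71845) = Add(Add(Mul(-114, 101), -11466), 71845) = Add(Add(-11514, -11466), 71845) = Add(-22980, 71845) = 48865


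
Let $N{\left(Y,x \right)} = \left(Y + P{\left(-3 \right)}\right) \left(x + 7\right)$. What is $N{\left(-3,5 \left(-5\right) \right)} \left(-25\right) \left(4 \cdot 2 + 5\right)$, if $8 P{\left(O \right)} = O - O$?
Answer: $-17550$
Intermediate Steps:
$P{\left(O \right)} = 0$ ($P{\left(O \right)} = \frac{O - O}{8} = \frac{1}{8} \cdot 0 = 0$)
$N{\left(Y,x \right)} = Y \left(7 + x\right)$ ($N{\left(Y,x \right)} = \left(Y + 0\right) \left(x + 7\right) = Y \left(7 + x\right)$)
$N{\left(-3,5 \left(-5\right) \right)} \left(-25\right) \left(4 \cdot 2 + 5\right) = - 3 \left(7 + 5 \left(-5\right)\right) \left(-25\right) \left(4 \cdot 2 + 5\right) = - 3 \left(7 - 25\right) \left(-25\right) \left(8 + 5\right) = \left(-3\right) \left(-18\right) \left(-25\right) 13 = 54 \left(-25\right) 13 = \left(-1350\right) 13 = -17550$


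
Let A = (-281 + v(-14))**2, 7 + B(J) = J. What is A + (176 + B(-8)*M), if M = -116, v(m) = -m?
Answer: 73205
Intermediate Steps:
B(J) = -7 + J
A = 71289 (A = (-281 - 1*(-14))**2 = (-281 + 14)**2 = (-267)**2 = 71289)
A + (176 + B(-8)*M) = 71289 + (176 + (-7 - 8)*(-116)) = 71289 + (176 - 15*(-116)) = 71289 + (176 + 1740) = 71289 + 1916 = 73205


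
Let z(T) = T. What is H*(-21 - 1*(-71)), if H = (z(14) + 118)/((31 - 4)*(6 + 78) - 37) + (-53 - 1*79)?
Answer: -14718000/2231 ≈ -6597.0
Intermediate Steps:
H = -294360/2231 (H = (14 + 118)/((31 - 4)*(6 + 78) - 37) + (-53 - 1*79) = 132/(27*84 - 37) + (-53 - 79) = 132/(2268 - 37) - 132 = 132/2231 - 132 = -294360/2231 ≈ -131.94)
H*(-21 - 1*(-71)) = -294360*(-21 - 1*(-71))/2231 = -294360*(-21 + 71)/2231 = -294360/2231*50 = -14718000/2231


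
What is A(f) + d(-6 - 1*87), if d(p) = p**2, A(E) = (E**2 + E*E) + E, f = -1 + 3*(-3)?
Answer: 8839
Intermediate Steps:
f = -10 (f = -1 - 9 = -10)
A(E) = E + 2*E**2 (A(E) = (E**2 + E**2) + E = 2*E**2 + E = E + 2*E**2)
A(f) + d(-6 - 1*87) = -10*(1 + 2*(-10)) + (-6 - 1*87)**2 = -10*(1 - 20) + (-6 - 87)**2 = -10*(-19) + (-93)**2 = 190 + 8649 = 8839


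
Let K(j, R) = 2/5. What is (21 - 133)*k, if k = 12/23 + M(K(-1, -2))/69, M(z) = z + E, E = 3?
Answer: -22064/345 ≈ -63.954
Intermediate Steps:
K(j, R) = 2/5 (K(j, R) = 2*(1/5) = 2/5)
M(z) = 3 + z (M(z) = z + 3 = 3 + z)
k = 197/345 (k = 12/23 + (3 + 2/5)/69 = 12*(1/23) + (17/5)*(1/69) = 12/23 + 17/345 = 197/345 ≈ 0.57101)
(21 - 133)*k = (21 - 133)*(197/345) = -112*197/345 = -22064/345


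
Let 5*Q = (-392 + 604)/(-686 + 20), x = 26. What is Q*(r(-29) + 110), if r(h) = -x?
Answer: -2968/555 ≈ -5.3477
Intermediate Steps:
Q = -106/1665 (Q = ((-392 + 604)/(-686 + 20))/5 = (212/(-666))/5 = (212*(-1/666))/5 = (1/5)*(-106/333) = -106/1665 ≈ -0.063664)
r(h) = -26 (r(h) = -1*26 = -26)
Q*(r(-29) + 110) = -106*(-26 + 110)/1665 = -106/1665*84 = -2968/555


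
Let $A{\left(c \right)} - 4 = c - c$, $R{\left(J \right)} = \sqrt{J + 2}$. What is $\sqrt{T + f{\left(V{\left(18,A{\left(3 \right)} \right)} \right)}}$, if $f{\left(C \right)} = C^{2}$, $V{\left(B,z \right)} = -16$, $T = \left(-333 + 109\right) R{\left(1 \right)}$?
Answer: $4 \sqrt{16 - 14 \sqrt{3}} \approx 11.488 i$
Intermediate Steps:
$R{\left(J \right)} = \sqrt{2 + J}$
$A{\left(c \right)} = 4$ ($A{\left(c \right)} = 4 + \left(c - c\right) = 4 + 0 = 4$)
$T = - 224 \sqrt{3}$ ($T = \left(-333 + 109\right) \sqrt{2 + 1} = - 224 \sqrt{3} \approx -387.98$)
$\sqrt{T + f{\left(V{\left(18,A{\left(3 \right)} \right)} \right)}} = \sqrt{- 224 \sqrt{3} + \left(-16\right)^{2}} = \sqrt{- 224 \sqrt{3} + 256} = \sqrt{256 - 224 \sqrt{3}}$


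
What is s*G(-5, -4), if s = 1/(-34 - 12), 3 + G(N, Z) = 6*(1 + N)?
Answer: 27/46 ≈ 0.58696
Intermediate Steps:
G(N, Z) = 3 + 6*N (G(N, Z) = -3 + 6*(1 + N) = -3 + (6 + 6*N) = 3 + 6*N)
s = -1/46 (s = 1/(-46) = -1/46 ≈ -0.021739)
s*G(-5, -4) = -(3 + 6*(-5))/46 = -(3 - 30)/46 = -1/46*(-27) = 27/46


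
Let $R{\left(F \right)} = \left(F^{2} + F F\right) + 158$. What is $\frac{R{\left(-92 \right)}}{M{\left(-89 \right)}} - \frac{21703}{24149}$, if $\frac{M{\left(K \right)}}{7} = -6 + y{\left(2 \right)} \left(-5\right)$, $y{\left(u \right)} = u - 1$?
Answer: $- \frac{414280945}{1859473} \approx -222.79$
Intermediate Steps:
$R{\left(F \right)} = 158 + 2 F^{2}$ ($R{\left(F \right)} = \left(F^{2} + F^{2}\right) + 158 = 2 F^{2} + 158 = 158 + 2 F^{2}$)
$y{\left(u \right)} = -1 + u$
$M{\left(K \right)} = -77$ ($M{\left(K \right)} = 7 \left(-6 + \left(-1 + 2\right) \left(-5\right)\right) = 7 \left(-6 + 1 \left(-5\right)\right) = 7 \left(-6 - 5\right) = 7 \left(-11\right) = -77$)
$\frac{R{\left(-92 \right)}}{M{\left(-89 \right)}} - \frac{21703}{24149} = \frac{158 + 2 \left(-92\right)^{2}}{-77} - \frac{21703}{24149} = \left(158 + 2 \cdot 8464\right) \left(- \frac{1}{77}\right) - \frac{21703}{24149} = \left(158 + 16928\right) \left(- \frac{1}{77}\right) - \frac{21703}{24149} = 17086 \left(- \frac{1}{77}\right) - \frac{21703}{24149} = - \frac{17086}{77} - \frac{21703}{24149} = - \frac{414280945}{1859473}$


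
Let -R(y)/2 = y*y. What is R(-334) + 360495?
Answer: 137383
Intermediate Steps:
R(y) = -2*y**2 (R(y) = -2*y*y = -2*y**2)
R(-334) + 360495 = -2*(-334)**2 + 360495 = -2*111556 + 360495 = -223112 + 360495 = 137383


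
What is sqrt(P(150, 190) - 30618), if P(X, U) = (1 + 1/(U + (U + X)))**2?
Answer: 9*I*sqrt(106176719)/530 ≈ 174.98*I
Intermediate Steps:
P(X, U) = (1 + 1/(X + 2*U))**2
sqrt(P(150, 190) - 30618) = sqrt((1 + 150 + 2*190)**2/(150 + 2*190)**2 - 30618) = sqrt((1 + 150 + 380)**2/(150 + 380)**2 - 30618) = sqrt(531**2/530**2 - 30618) = sqrt((1/280900)*281961 - 30618) = sqrt(281961/280900 - 30618) = sqrt(-8600314239/280900) = 9*I*sqrt(106176719)/530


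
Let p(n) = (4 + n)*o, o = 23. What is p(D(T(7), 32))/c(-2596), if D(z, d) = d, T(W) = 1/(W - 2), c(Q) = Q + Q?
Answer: -207/1298 ≈ -0.15948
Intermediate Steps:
c(Q) = 2*Q
T(W) = 1/(-2 + W)
p(n) = 92 + 23*n (p(n) = (4 + n)*23 = 92 + 23*n)
p(D(T(7), 32))/c(-2596) = (92 + 23*32)/((2*(-2596))) = (92 + 736)/(-5192) = 828*(-1/5192) = -207/1298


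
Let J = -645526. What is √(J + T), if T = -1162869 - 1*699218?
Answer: I*√2507613 ≈ 1583.5*I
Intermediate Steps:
T = -1862087 (T = -1162869 - 699218 = -1862087)
√(J + T) = √(-645526 - 1862087) = √(-2507613) = I*√2507613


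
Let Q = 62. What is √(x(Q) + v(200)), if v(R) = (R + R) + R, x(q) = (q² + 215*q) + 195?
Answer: √17969 ≈ 134.05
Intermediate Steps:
x(q) = 195 + q² + 215*q
v(R) = 3*R (v(R) = 2*R + R = 3*R)
√(x(Q) + v(200)) = √((195 + 62² + 215*62) + 3*200) = √((195 + 3844 + 13330) + 600) = √(17369 + 600) = √17969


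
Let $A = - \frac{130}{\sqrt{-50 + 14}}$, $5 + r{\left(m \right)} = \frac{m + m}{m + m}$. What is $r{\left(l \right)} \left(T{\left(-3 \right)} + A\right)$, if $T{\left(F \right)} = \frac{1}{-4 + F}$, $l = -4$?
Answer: $\frac{4}{7} - \frac{260 i}{3} \approx 0.57143 - 86.667 i$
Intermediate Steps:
$r{\left(m \right)} = -4$ ($r{\left(m \right)} = -5 + \frac{m + m}{m + m} = -5 + \frac{2 m}{2 m} = -5 + 2 m \frac{1}{2 m} = -5 + 1 = -4$)
$A = \frac{65 i}{3}$ ($A = - \frac{130}{\sqrt{-36}} = - \frac{130}{6 i} = - 130 \left(- \frac{i}{6}\right) = \frac{65 i}{3} \approx 21.667 i$)
$r{\left(l \right)} \left(T{\left(-3 \right)} + A\right) = - 4 \left(\frac{1}{-4 - 3} + \frac{65 i}{3}\right) = - 4 \left(\frac{1}{-7} + \frac{65 i}{3}\right) = - 4 \left(- \frac{1}{7} + \frac{65 i}{3}\right) = \frac{4}{7} - \frac{260 i}{3}$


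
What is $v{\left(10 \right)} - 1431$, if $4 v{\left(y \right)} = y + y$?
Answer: $-1426$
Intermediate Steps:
$v{\left(y \right)} = \frac{y}{2}$ ($v{\left(y \right)} = \frac{y + y}{4} = \frac{2 y}{4} = \frac{y}{2}$)
$v{\left(10 \right)} - 1431 = \frac{1}{2} \cdot 10 - 1431 = 5 - 1431 = -1426$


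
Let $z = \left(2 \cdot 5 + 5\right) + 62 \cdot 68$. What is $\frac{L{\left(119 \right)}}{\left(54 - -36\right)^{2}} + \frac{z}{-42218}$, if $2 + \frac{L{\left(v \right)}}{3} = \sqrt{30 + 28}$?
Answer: $- \frac{1438517}{14248575} + \frac{\sqrt{58}}{2700} \approx -0.098138$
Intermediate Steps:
$L{\left(v \right)} = -6 + 3 \sqrt{58}$ ($L{\left(v \right)} = -6 + 3 \sqrt{30 + 28} = -6 + 3 \sqrt{58}$)
$z = 4231$ ($z = \left(10 + 5\right) + 4216 = 15 + 4216 = 4231$)
$\frac{L{\left(119 \right)}}{\left(54 - -36\right)^{2}} + \frac{z}{-42218} = \frac{-6 + 3 \sqrt{58}}{\left(54 - -36\right)^{2}} + \frac{4231}{-42218} = \frac{-6 + 3 \sqrt{58}}{\left(54 + 36\right)^{2}} + 4231 \left(- \frac{1}{42218}\right) = \frac{-6 + 3 \sqrt{58}}{90^{2}} - \frac{4231}{42218} = \frac{-6 + 3 \sqrt{58}}{8100} - \frac{4231}{42218} = \left(-6 + 3 \sqrt{58}\right) \frac{1}{8100} - \frac{4231}{42218} = \left(- \frac{1}{1350} + \frac{\sqrt{58}}{2700}\right) - \frac{4231}{42218} = - \frac{1438517}{14248575} + \frac{\sqrt{58}}{2700}$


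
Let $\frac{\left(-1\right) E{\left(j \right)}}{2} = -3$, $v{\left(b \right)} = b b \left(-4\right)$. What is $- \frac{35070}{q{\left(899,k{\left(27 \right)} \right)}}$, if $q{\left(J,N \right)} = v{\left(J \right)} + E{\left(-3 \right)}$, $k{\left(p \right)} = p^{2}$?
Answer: $\frac{17535}{1616399} \approx 0.010848$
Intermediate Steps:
$v{\left(b \right)} = - 4 b^{2}$ ($v{\left(b \right)} = b^{2} \left(-4\right) = - 4 b^{2}$)
$E{\left(j \right)} = 6$ ($E{\left(j \right)} = \left(-2\right) \left(-3\right) = 6$)
$q{\left(J,N \right)} = 6 - 4 J^{2}$ ($q{\left(J,N \right)} = - 4 J^{2} + 6 = 6 - 4 J^{2}$)
$- \frac{35070}{q{\left(899,k{\left(27 \right)} \right)}} = - \frac{35070}{6 - 4 \cdot 899^{2}} = - \frac{35070}{6 - 3232804} = - \frac{35070}{-3232798} = \left(-35070\right) \left(- \frac{1}{3232798}\right) = \frac{17535}{1616399}$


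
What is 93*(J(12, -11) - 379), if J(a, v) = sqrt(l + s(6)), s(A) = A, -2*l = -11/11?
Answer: -35247 + 93*sqrt(26)/2 ≈ -35010.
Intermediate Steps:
l = 1/2 (l = -(-11)/(2*11) = -1/2*(-1) = 1/2 ≈ 0.50000)
J(a, v) = sqrt(26)/2 (J(a, v) = sqrt(1/2 + 6) = sqrt(13/2) = sqrt(26)/2)
93*(J(12, -11) - 379) = 93*(sqrt(26)/2 - 379) = 93*(-379 + sqrt(26)/2) = -35247 + 93*sqrt(26)/2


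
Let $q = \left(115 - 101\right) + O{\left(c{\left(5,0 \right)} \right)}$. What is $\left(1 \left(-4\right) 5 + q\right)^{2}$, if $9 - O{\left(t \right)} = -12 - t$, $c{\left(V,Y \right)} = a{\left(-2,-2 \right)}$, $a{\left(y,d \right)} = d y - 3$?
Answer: $256$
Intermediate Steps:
$a{\left(y,d \right)} = -3 + d y$
$c{\left(V,Y \right)} = 1$ ($c{\left(V,Y \right)} = -3 - -4 = -3 + 4 = 1$)
$O{\left(t \right)} = 21 + t$ ($O{\left(t \right)} = 9 - \left(-12 - t\right) = 9 + \left(12 + t\right) = 21 + t$)
$q = 36$ ($q = \left(115 - 101\right) + \left(21 + 1\right) = \left(115 - 101\right) + 22 = 14 + 22 = 36$)
$\left(1 \left(-4\right) 5 + q\right)^{2} = \left(1 \left(-4\right) 5 + 36\right)^{2} = \left(\left(-4\right) 5 + 36\right)^{2} = \left(-20 + 36\right)^{2} = 16^{2} = 256$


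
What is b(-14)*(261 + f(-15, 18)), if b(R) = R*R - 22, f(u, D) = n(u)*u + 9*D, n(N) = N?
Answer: 112752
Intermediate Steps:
f(u, D) = u² + 9*D (f(u, D) = u*u + 9*D = u² + 9*D)
b(R) = -22 + R² (b(R) = R² - 22 = -22 + R²)
b(-14)*(261 + f(-15, 18)) = (-22 + (-14)²)*(261 + ((-15)² + 9*18)) = (-22 + 196)*(261 + (225 + 162)) = 174*(261 + 387) = 174*648 = 112752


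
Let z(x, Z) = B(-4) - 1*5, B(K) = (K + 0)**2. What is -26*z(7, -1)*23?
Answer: -6578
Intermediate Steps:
B(K) = K**2
z(x, Z) = 11 (z(x, Z) = (-4)**2 - 1*5 = 16 - 5 = 11)
-26*z(7, -1)*23 = -26*11*23 = -286*23 = -6578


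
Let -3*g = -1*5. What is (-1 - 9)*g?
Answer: -50/3 ≈ -16.667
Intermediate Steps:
g = 5/3 (g = -(-1)*5/3 = -⅓*(-5) = 5/3 ≈ 1.6667)
(-1 - 9)*g = (-1 - 9)*(5/3) = -10*5/3 = -50/3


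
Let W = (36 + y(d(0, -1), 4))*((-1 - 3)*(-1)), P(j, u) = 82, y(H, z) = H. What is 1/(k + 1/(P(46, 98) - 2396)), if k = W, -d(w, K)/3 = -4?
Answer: 2314/444287 ≈ 0.0052083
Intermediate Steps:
d(w, K) = 12 (d(w, K) = -3*(-4) = 12)
W = 192 (W = (36 + 12)*((-1 - 3)*(-1)) = 48*(-4*(-1)) = 48*4 = 192)
k = 192
1/(k + 1/(P(46, 98) - 2396)) = 1/(192 + 1/(82 - 2396)) = 1/(192 + 1/(-2314)) = 1/(192 - 1/2314) = 1/(444287/2314) = 2314/444287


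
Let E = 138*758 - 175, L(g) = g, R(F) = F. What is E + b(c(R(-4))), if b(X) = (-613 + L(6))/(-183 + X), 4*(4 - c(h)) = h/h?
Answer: 74878021/717 ≈ 1.0443e+5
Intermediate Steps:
c(h) = 15/4 (c(h) = 4 - h/(4*h) = 4 - ¼*1 = 4 - ¼ = 15/4)
b(X) = -607/(-183 + X) (b(X) = (-613 + 6)/(-183 + X) = -607/(-183 + X))
E = 104429 (E = 104604 - 175 = 104429)
E + b(c(R(-4))) = 104429 - 607/(-183 + 15/4) = 104429 - 607/(-717/4) = 104429 - 607*(-4/717) = 104429 + 2428/717 = 74878021/717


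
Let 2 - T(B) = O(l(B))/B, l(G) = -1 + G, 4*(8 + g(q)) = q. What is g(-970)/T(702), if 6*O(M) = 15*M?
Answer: 351702/697 ≈ 504.59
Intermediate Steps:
g(q) = -8 + q/4
O(M) = 5*M/2 (O(M) = (15*M)/6 = 5*M/2)
T(B) = 2 - (-5/2 + 5*B/2)/B (T(B) = 2 - 5*(-1 + B)/2/B = 2 - (-5/2 + 5*B/2)/B)
g(-970)/T(702) = (-8 + (¼)*(-970))/(((½)*(5 - 1*702)/702)) = (-8 - 485/2)/(((½)*(1/702)*(5 - 702))) = -501/(2*((½)*(1/702)*(-697))) = -501/(2*(-697/1404)) = -501/2*(-1404/697) = 351702/697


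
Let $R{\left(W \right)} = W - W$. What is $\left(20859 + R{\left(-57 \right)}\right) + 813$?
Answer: $21672$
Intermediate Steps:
$R{\left(W \right)} = 0$
$\left(20859 + R{\left(-57 \right)}\right) + 813 = \left(20859 + 0\right) + 813 = 20859 + 813 = 21672$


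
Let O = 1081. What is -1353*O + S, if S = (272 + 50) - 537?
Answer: -1462808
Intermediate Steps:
S = -215 (S = 322 - 537 = -215)
-1353*O + S = -1353*1081 - 215 = -1462593 - 215 = -1462808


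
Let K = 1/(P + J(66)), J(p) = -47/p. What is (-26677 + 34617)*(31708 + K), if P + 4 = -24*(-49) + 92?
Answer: 20991120777080/83377 ≈ 2.5176e+8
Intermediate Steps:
P = 1264 (P = -4 + (-24*(-49) + 92) = -4 + (1176 + 92) = -4 + 1268 = 1264)
K = 66/83377 (K = 1/(1264 - 47/66) = 1/(83377/66) = 66/83377 ≈ 0.00079159)
(-26677 + 34617)*(31708 + K) = (-26677 + 34617)*(31708 + 66/83377) = 7940*(2643717982/83377) = 20991120777080/83377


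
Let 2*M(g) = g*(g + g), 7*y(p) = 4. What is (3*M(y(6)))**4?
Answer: 5308416/5764801 ≈ 0.92083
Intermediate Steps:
y(p) = 4/7 (y(p) = (1/7)*4 = 4/7)
M(g) = g**2 (M(g) = (g*(g + g))/2 = (g*(2*g))/2 = (2*g**2)/2 = g**2)
(3*M(y(6)))**4 = (3*(4/7)**2)**4 = (3*(16/49))**4 = (48/49)**4 = 5308416/5764801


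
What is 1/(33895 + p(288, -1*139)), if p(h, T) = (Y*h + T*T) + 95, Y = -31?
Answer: 1/44383 ≈ 2.2531e-5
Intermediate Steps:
p(h, T) = 95 + T**2 - 31*h (p(h, T) = (-31*h + T*T) + 95 = (-31*h + T**2) + 95 = (T**2 - 31*h) + 95 = 95 + T**2 - 31*h)
1/(33895 + p(288, -1*139)) = 1/(33895 + (95 + (-1*139)**2 - 31*288)) = 1/(33895 + (95 + (-139)**2 - 8928)) = 1/(33895 + (95 + 19321 - 8928)) = 1/(33895 + 10488) = 1/44383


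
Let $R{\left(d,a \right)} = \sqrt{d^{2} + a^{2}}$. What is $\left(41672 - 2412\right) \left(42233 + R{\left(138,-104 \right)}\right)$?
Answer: $1658067580 + 78520 \sqrt{7465} \approx 1.6649 \cdot 10^{9}$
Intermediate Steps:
$R{\left(d,a \right)} = \sqrt{a^{2} + d^{2}}$
$\left(41672 - 2412\right) \left(42233 + R{\left(138,-104 \right)}\right) = \left(41672 - 2412\right) \left(42233 + \sqrt{\left(-104\right)^{2} + 138^{2}}\right) = 39260 \left(42233 + \sqrt{10816 + 19044}\right) = 39260 \left(42233 + \sqrt{29860}\right) = 39260 \left(42233 + 2 \sqrt{7465}\right) = 1658067580 + 78520 \sqrt{7465}$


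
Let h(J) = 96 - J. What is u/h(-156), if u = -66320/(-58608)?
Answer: 4145/923076 ≈ 0.0044904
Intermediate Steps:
u = 4145/3663 (u = -66320*(-1/58608) = 4145/3663 ≈ 1.1316)
u/h(-156) = 4145/(3663*(96 - 1*(-156))) = 4145/(3663*(96 + 156)) = (4145/3663)/252 = (4145/3663)*(1/252) = 4145/923076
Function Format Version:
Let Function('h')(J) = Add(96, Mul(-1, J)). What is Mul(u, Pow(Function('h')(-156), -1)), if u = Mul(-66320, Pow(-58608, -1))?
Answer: Rational(4145, 923076) ≈ 0.0044904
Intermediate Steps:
u = Rational(4145, 3663) (u = Mul(-66320, Rational(-1, 58608)) = Rational(4145, 3663) ≈ 1.1316)
Mul(u, Pow(Function('h')(-156), -1)) = Mul(Rational(4145, 3663), Pow(Add(96, Mul(-1, -156)), -1)) = Mul(Rational(4145, 3663), Pow(Add(96, 156), -1)) = Mul(Rational(4145, 3663), Pow(252, -1)) = Mul(Rational(4145, 3663), Rational(1, 252)) = Rational(4145, 923076)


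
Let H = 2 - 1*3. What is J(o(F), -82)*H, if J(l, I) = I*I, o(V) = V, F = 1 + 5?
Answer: -6724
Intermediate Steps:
F = 6
J(l, I) = I**2
H = -1 (H = 2 - 3 = -1)
J(o(F), -82)*H = (-82)**2*(-1) = 6724*(-1) = -6724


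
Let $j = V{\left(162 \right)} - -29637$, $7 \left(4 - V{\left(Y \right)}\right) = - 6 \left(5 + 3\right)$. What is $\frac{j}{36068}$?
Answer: $\frac{207535}{252476} \approx 0.822$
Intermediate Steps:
$V{\left(Y \right)} = \frac{76}{7}$ ($V{\left(Y \right)} = 4 - \frac{\left(-6\right) \left(5 + 3\right)}{7} = 4 - \frac{\left(-6\right) 8}{7} = 4 - - \frac{48}{7} = 4 + \frac{48}{7} = \frac{76}{7}$)
$j = \frac{207535}{7}$ ($j = \frac{76}{7} - -29637 = \frac{76}{7} + 29637 = \frac{207535}{7} \approx 29648.0$)
$\frac{j}{36068} = \frac{207535}{7 \cdot 36068} = \frac{207535}{7} \cdot \frac{1}{36068} = \frac{207535}{252476}$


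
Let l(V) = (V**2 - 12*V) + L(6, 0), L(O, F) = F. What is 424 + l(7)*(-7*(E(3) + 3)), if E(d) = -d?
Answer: 424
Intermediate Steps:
l(V) = V**2 - 12*V (l(V) = (V**2 - 12*V) + 0 = V**2 - 12*V)
424 + l(7)*(-7*(E(3) + 3)) = 424 + (7*(-12 + 7))*(-7*(-1*3 + 3)) = 424 + (7*(-5))*(-7*(-3 + 3)) = 424 - (-245)*0 = 424 - 35*0 = 424 + 0 = 424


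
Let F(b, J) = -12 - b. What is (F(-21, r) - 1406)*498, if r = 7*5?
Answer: -695706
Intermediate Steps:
r = 35
(F(-21, r) - 1406)*498 = ((-12 - 1*(-21)) - 1406)*498 = ((-12 + 21) - 1406)*498 = (9 - 1406)*498 = -1397*498 = -695706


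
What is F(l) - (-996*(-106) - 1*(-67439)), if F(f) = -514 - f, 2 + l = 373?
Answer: -173900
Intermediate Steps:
l = 371 (l = -2 + 373 = 371)
F(l) - (-996*(-106) - 1*(-67439)) = (-514 - 1*371) - (-996*(-106) - 1*(-67439)) = (-514 - 371) - (105576 + 67439) = -885 - 1*173015 = -885 - 173015 = -173900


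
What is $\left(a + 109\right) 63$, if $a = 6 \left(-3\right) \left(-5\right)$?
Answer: $12537$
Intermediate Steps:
$a = 90$ ($a = \left(-18\right) \left(-5\right) = 90$)
$\left(a + 109\right) 63 = \left(90 + 109\right) 63 = 199 \cdot 63 = 12537$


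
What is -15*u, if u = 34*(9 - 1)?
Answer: -4080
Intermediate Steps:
u = 272 (u = 34*8 = 272)
-15*u = -15*272 = -4080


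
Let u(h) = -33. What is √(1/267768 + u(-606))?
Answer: I*√65724719234/44628 ≈ 5.7446*I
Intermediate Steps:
√(1/267768 + u(-606)) = √(1/267768 - 33) = √(-8836343/267768) = I*√65724719234/44628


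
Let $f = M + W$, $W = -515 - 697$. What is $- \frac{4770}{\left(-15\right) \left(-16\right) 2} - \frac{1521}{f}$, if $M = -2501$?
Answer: $- \frac{566031}{59408} \approx -9.5279$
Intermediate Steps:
$W = -1212$ ($W = -515 - 697 = -1212$)
$f = -3713$ ($f = -2501 - 1212 = -3713$)
$- \frac{4770}{\left(-15\right) \left(-16\right) 2} - \frac{1521}{f} = - \frac{4770}{\left(-15\right) \left(-16\right) 2} - \frac{1521}{-3713} = - \frac{4770}{240 \cdot 2} - - \frac{1521}{3713} = - \frac{4770}{480} + \frac{1521}{3713} = \left(-4770\right) \frac{1}{480} + \frac{1521}{3713} = - \frac{159}{16} + \frac{1521}{3713} = - \frac{566031}{59408}$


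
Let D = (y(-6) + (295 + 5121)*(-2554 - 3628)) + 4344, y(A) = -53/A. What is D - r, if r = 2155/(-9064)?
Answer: -910316343995/27192 ≈ -3.3477e+7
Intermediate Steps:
r = -2155/9064 (r = 2155*(-1/9064) = -2155/9064 ≈ -0.23775)
D = -200864155/6 (D = (-53/(-6) + (295 + 5121)*(-2554 - 3628)) + 4344 = (-53*(-⅙) + 5416*(-6182)) + 4344 = (53/6 - 33481712) + 4344 = -200890219/6 + 4344 = -200864155/6 ≈ -3.3477e+7)
D - r = -200864155/6 - 1*(-2155/9064) = -200864155/6 + 2155/9064 = -910316343995/27192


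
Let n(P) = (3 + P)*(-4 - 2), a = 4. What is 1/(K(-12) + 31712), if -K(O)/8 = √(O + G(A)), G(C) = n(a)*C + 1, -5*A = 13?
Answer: 4955/157131978 + √2455/628527912 ≈ 3.1613e-5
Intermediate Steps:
n(P) = -18 - 6*P (n(P) = (3 + P)*(-6) = -18 - 6*P)
A = -13/5 (A = -⅕*13 = -13/5 ≈ -2.6000)
G(C) = 1 - 42*C (G(C) = (-18 - 6*4)*C + 1 = (-18 - 24)*C + 1 = -42*C + 1 = 1 - 42*C)
K(O) = -8*√(551/5 + O) (K(O) = -8*√(O + (1 - 42*(-13/5))) = -8*√(O + (1 + 546/5)) = -8*√(O + 551/5) = -8*√(551/5 + O))
1/(K(-12) + 31712) = 1/(-8*√(2755 + 25*(-12))/5 + 31712) = 1/(-8*√(2755 - 300)/5 + 31712) = 1/(-8*√2455/5 + 31712) = 1/(31712 - 8*√2455/5)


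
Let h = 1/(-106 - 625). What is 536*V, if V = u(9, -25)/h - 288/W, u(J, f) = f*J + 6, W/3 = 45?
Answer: 1287098408/15 ≈ 8.5807e+7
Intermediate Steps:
W = 135 (W = 3*45 = 135)
h = -1/731 (h = 1/(-731) = -1/731 ≈ -0.0013680)
u(J, f) = 6 + J*f (u(J, f) = J*f + 6 = 6 + J*f)
V = 2401303/15 (V = (6 + 9*(-25))/(-1/731) - 288/135 = (6 - 225)*(-731) - 288*1/135 = -219*(-731) - 32/15 = 160089 - 32/15 = 2401303/15 ≈ 1.6009e+5)
536*V = 536*(2401303/15) = 1287098408/15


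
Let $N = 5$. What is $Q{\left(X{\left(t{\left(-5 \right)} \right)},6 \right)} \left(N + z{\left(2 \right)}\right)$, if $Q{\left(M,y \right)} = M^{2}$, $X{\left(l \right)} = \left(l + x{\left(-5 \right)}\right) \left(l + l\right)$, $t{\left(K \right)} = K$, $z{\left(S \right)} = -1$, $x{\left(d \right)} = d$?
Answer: $40000$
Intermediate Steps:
$X{\left(l \right)} = 2 l \left(-5 + l\right)$ ($X{\left(l \right)} = \left(l - 5\right) \left(l + l\right) = \left(-5 + l\right) 2 l = 2 l \left(-5 + l\right)$)
$Q{\left(X{\left(t{\left(-5 \right)} \right)},6 \right)} \left(N + z{\left(2 \right)}\right) = \left(2 \left(-5\right) \left(-5 - 5\right)\right)^{2} \left(5 - 1\right) = \left(2 \left(-5\right) \left(-10\right)\right)^{2} \cdot 4 = 100^{2} \cdot 4 = 10000 \cdot 4 = 40000$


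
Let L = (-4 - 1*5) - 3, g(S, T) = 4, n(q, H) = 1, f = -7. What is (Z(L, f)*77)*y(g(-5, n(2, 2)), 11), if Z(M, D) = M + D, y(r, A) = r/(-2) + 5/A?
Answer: 2261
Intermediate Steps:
L = -12 (L = (-4 - 5) - 3 = -9 - 3 = -12)
y(r, A) = 5/A - r/2 (y(r, A) = r*(-½) + 5/A = -r/2 + 5/A = 5/A - r/2)
Z(M, D) = D + M
(Z(L, f)*77)*y(g(-5, n(2, 2)), 11) = ((-7 - 12)*77)*(5/11 - ½*4) = (-19*77)*(5*(1/11) - 2) = -1463*(5/11 - 2) = -1463*(-17/11) = 2261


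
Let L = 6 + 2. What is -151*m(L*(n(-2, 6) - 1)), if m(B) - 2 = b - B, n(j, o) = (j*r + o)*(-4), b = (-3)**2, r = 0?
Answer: -31861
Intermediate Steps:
L = 8
b = 9
n(j, o) = -4*o (n(j, o) = (j*0 + o)*(-4) = (0 + o)*(-4) = o*(-4) = -4*o)
m(B) = 11 - B (m(B) = 2 + (9 - B) = 11 - B)
-151*m(L*(n(-2, 6) - 1)) = -151*(11 - 8*(-4*6 - 1)) = -151*(11 - 8*(-24 - 1)) = -151*(11 - 8*(-25)) = -151*(11 - 1*(-200)) = -151*(11 + 200) = -151*211 = -31861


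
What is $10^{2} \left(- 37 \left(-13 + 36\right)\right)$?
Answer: $-85100$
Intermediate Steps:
$10^{2} \left(- 37 \left(-13 + 36\right)\right) = 100 \left(\left(-37\right) 23\right) = 100 \left(-851\right) = -85100$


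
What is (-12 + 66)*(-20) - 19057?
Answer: -20137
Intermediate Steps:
(-12 + 66)*(-20) - 19057 = 54*(-20) - 19057 = -1080 - 19057 = -20137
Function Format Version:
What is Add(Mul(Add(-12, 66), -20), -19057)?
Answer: -20137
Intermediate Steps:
Add(Mul(Add(-12, 66), -20), -19057) = Add(Mul(54, -20), -19057) = Add(-1080, -19057) = -20137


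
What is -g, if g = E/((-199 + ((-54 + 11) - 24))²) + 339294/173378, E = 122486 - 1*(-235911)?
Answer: -2266980035/322829836 ≈ -7.0222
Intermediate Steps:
E = 358397 (E = 122486 + 235911 = 358397)
g = 2266980035/322829836 (g = 358397/((-199 + ((-54 + 11) - 24))²) + 339294/173378 = 358397/((-199 + (-43 - 24))²) + 339294*(1/173378) = 358397/((-199 - 67)²) + 169647/86689 = 358397/((-266)²) + 169647/86689 = 358397/70756 + 169647/86689 = 358397*(1/70756) + 169647/86689 = 18863/3724 + 169647/86689 = 2266980035/322829836 ≈ 7.0222)
-g = -1*2266980035/322829836 = -2266980035/322829836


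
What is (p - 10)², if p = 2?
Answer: 64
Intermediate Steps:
(p - 10)² = (2 - 10)² = (-8)² = 64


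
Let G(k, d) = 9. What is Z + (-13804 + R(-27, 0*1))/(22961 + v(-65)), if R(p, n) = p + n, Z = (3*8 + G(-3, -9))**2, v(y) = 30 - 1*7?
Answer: 25015745/22984 ≈ 1088.4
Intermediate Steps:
v(y) = 23 (v(y) = 30 - 7 = 23)
Z = 1089 (Z = (3*8 + 9)**2 = (24 + 9)**2 = 33**2 = 1089)
R(p, n) = n + p
Z + (-13804 + R(-27, 0*1))/(22961 + v(-65)) = 1089 + (-13804 + (0*1 - 27))/(22961 + 23) = 1089 + (-13804 + (0 - 27))/22984 = 1089 + (-13804 - 27)*(1/22984) = 1089 - 13831*1/22984 = 1089 - 13831/22984 = 25015745/22984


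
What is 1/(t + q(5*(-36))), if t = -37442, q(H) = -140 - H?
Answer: -1/37402 ≈ -2.6737e-5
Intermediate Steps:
1/(t + q(5*(-36))) = 1/(-37442 + (-140 - 5*(-36))) = 1/(-37442 + (-140 - 1*(-180))) = 1/(-37442 + (-140 + 180)) = 1/(-37442 + 40) = 1/(-37402) = -1/37402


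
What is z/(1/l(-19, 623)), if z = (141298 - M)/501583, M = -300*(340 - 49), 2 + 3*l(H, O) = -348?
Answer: -80009300/1504749 ≈ -53.171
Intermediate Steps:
l(H, O) = -350/3 (l(H, O) = -⅔ + (⅓)*(-348) = -⅔ - 116 = -350/3)
M = -87300 (M = -300*291 = -87300)
z = 228598/501583 (z = (141298 - 1*(-87300))/501583 = (141298 + 87300)*(1/501583) = 228598*(1/501583) = 228598/501583 ≈ 0.45575)
z/(1/l(-19, 623)) = 228598/(501583*(1/(-350/3))) = 228598/(501583*(-3/350)) = (228598/501583)*(-350/3) = -80009300/1504749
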